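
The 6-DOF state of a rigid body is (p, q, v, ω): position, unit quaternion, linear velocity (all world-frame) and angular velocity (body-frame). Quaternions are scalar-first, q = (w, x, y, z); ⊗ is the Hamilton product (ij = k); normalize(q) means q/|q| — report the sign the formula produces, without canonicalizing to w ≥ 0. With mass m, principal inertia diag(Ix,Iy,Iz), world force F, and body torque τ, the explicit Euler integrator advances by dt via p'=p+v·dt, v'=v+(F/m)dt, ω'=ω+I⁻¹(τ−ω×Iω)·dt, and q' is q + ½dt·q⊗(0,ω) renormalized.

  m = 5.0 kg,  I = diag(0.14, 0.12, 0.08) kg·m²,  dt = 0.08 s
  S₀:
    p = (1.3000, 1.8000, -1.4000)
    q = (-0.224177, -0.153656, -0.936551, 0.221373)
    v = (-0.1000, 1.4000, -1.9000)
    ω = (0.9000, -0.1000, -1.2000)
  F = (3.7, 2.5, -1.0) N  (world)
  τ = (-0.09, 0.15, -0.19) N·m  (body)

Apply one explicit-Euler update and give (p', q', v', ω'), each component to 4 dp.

p' = (1.2920, 1.9120, -1.5520)
q' = (-0.2114, -0.1157, -0.9334, 0.2660)
v' = (-0.0408, 1.4400, -1.9160)
ω' = (0.8513, 0.0432, -1.3918)

precession coupling ω×(Iω) = (-0.0048, -0.0648, 0.0018)
α = I⁻¹(τ − ω×Iω) = (-0.6086, 1.7900, -2.3975)
new body rate ω' = (0.8513, 0.0432, -1.3918)
q⊗(0,ω) = (0.3102829, 0.9442392, 0.0372662, 1.1272739)
q' = normalize(q + ½dt·q⊗(0,ω)) = (-0.2114, -0.1157, -0.9334, 0.2660)
a = F/m = (0.7400, 0.5000, -0.2000)
p + v·dt = (1.2920, 1.9120, -1.5520)
new velocity v' = (-0.0408, 1.4400, -1.9160)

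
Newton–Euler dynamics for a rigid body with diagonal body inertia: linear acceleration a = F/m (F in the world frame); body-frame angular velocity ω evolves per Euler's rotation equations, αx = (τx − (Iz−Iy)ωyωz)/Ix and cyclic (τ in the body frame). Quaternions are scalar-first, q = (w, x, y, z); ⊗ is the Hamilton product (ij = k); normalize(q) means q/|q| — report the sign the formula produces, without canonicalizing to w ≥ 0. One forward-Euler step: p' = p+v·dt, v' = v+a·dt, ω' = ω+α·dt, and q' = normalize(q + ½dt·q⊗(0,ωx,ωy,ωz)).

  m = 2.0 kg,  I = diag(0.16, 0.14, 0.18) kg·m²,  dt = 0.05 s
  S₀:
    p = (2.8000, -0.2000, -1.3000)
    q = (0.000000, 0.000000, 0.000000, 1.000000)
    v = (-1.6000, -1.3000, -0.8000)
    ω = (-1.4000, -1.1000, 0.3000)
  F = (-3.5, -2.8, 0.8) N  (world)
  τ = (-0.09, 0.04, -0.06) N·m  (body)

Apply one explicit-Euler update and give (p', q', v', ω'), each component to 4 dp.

p + v·dt = (2.7200, -0.2650, -1.3400)
v + (F/m)dt = (-1.6875, -1.3700, -0.7800)
precession coupling ω×(Iω) = (-0.0132, 0.0084, -0.0308)
angular accel α = (-0.4800, 0.2257, -0.1622)
new body rate ω' = (-1.4240, -1.0887, 0.2919)
q⊗(0,ω) = (-0.3000000, 1.1000000, -1.4000000, 0.0000000)
q' = normalize(q + ½dt·q⊗(0,ω)) = (-0.0075, 0.0275, -0.0350, 0.9990)

p' = (2.7200, -0.2650, -1.3400)
q' = (-0.0075, 0.0275, -0.0350, 0.9990)
v' = (-1.6875, -1.3700, -0.7800)
ω' = (-1.4240, -1.0887, 0.2919)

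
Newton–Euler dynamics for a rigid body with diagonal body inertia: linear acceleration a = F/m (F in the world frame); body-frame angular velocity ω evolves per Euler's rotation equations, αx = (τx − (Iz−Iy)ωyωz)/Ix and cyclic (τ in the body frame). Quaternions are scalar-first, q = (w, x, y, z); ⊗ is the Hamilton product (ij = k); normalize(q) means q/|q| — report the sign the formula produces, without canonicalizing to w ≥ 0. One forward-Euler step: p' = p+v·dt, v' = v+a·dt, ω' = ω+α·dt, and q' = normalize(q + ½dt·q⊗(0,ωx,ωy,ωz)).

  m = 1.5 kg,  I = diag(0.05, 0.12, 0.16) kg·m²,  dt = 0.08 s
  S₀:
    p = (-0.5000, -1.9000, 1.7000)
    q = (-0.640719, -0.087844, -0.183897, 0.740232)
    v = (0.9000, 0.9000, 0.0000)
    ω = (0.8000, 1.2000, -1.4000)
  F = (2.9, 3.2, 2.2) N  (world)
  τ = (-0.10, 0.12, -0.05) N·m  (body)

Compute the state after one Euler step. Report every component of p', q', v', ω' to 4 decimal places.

p' = (-0.4280, -1.8280, 1.7000)
q' = (-0.5857, -0.1332, -0.1953, 0.7753)
v' = (1.0547, 1.0707, 0.1173)
ω' = (0.7475, 1.1979, -1.4586)

linear accel F/m = (1.9333, 2.1333, 1.4667)
p' = p + v·dt = (-0.4280, -1.8280, 1.7000)
new velocity v' = (1.0547, 1.0707, 0.1173)
α = I⁻¹(τ − ω×Iω) = (-0.6560, -0.0267, -0.7325)
ω + α·dt = (0.7475, 1.1979, -1.4586)
2q̇ = q⊗(0,ω) = (1.3272764, -1.1433978, -0.2996588, 0.9387114)
q + ½dt·q⊗(0,ω), renormalized = (-0.5857, -0.1332, -0.1953, 0.7753)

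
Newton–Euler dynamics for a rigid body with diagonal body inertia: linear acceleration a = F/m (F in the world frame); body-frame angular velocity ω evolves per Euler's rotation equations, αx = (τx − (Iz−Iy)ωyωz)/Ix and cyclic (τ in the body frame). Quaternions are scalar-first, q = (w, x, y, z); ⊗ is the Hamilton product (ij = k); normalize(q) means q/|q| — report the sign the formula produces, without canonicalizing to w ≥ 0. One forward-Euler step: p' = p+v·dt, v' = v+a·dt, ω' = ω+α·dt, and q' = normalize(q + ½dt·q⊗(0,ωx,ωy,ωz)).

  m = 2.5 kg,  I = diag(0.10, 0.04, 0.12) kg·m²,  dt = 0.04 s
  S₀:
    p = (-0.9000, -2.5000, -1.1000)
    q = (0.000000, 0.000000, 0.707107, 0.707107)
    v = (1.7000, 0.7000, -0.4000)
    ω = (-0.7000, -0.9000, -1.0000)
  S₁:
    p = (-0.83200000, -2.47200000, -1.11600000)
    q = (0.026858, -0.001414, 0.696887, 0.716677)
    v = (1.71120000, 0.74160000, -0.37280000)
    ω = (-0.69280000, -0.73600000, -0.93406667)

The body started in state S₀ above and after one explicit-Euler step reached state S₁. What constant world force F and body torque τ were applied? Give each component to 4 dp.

F = (0.7000, 2.6000, 1.7000)
τ = (0.0900, 0.1500, 0.1600)

rate change Δω = (0.00720000, 0.16400000, 0.06593333)
applied torque τ = (0.0900, 0.1500, 0.1600)
Δv = v₁−v₀ = (0.01120000, 0.04160000, 0.02720000)
m·(v₁−v₀)/dt = (0.7000, 2.6000, 1.7000)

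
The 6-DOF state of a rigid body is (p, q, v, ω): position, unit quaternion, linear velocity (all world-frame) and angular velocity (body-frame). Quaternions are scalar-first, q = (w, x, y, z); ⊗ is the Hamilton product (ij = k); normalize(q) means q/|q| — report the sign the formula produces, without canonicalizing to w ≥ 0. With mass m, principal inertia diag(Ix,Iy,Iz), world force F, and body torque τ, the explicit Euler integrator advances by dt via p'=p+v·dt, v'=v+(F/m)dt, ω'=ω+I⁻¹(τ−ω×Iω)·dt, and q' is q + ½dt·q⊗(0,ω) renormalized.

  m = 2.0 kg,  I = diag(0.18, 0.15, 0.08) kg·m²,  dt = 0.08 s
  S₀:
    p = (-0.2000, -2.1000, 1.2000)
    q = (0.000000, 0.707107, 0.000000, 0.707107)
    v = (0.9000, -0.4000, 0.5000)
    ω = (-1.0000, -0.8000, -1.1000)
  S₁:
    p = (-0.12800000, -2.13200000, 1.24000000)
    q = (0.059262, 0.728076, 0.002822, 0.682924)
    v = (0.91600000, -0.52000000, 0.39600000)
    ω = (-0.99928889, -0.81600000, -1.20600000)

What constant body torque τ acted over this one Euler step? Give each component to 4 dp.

ω₁ − ω₀ = (0.00071111, -0.01600000, -0.10600000)
gyro term ω₀×Iω₀ = (-0.0616, 0.1100, -0.0240)
τ = I·(Δω/dt) + ω₀×(Iω₀) = (-0.0600, 0.0800, -0.1300)

τ = (-0.0600, 0.0800, -0.1300)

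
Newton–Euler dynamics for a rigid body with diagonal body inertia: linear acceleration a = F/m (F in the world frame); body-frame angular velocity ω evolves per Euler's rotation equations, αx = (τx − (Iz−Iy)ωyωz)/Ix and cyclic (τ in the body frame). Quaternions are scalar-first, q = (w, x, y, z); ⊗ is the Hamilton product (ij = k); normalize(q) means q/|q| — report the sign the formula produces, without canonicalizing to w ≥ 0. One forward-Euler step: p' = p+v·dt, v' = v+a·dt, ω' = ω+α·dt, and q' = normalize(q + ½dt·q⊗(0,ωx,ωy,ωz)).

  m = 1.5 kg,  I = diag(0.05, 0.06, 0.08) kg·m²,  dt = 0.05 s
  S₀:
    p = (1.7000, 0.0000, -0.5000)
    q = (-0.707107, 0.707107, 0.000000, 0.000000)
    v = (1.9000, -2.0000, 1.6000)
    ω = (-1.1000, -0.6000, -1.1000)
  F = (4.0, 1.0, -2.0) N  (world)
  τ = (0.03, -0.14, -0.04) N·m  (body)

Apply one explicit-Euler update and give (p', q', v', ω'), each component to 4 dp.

angular accel α = (0.3360, -1.7283, -0.5825)
ω + α·dt = (-1.0832, -0.6864, -1.1291)
2q̇ = q⊗(0,ω) = (0.7778177, 0.7778177, 1.2020819, 0.3535535)
updated quaternion q' = (-0.6871, 0.7259, 0.0300, 0.0088)
p' = p + v·dt = (1.7950, -0.1000, -0.4200)
new velocity v' = (2.0333, -1.9667, 1.5333)

p' = (1.7950, -0.1000, -0.4200)
q' = (-0.6871, 0.7259, 0.0300, 0.0088)
v' = (2.0333, -1.9667, 1.5333)
ω' = (-1.0832, -0.6864, -1.1291)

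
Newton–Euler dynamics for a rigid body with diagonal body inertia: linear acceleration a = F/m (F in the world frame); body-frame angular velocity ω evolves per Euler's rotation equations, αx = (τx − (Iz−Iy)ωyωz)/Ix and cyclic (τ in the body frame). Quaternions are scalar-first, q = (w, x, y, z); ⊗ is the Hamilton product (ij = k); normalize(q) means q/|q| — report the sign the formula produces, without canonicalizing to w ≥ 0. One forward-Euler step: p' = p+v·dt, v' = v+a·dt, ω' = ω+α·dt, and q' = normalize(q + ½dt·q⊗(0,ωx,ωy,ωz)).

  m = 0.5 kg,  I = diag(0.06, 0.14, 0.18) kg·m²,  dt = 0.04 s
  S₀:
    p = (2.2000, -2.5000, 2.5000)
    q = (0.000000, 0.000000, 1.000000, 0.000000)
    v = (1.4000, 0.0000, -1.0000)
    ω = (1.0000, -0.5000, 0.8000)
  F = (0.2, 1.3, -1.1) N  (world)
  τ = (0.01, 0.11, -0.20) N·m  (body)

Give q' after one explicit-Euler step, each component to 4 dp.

Hamilton product q⊗(0,ω) = (0.5000000, 0.8000000, 0.0000000, -1.0000000)
q + ½dt·q⊗(0,ω), renormalized = (0.0100, 0.0160, 0.9996, -0.0200)

q' = (0.0100, 0.0160, 0.9996, -0.0200)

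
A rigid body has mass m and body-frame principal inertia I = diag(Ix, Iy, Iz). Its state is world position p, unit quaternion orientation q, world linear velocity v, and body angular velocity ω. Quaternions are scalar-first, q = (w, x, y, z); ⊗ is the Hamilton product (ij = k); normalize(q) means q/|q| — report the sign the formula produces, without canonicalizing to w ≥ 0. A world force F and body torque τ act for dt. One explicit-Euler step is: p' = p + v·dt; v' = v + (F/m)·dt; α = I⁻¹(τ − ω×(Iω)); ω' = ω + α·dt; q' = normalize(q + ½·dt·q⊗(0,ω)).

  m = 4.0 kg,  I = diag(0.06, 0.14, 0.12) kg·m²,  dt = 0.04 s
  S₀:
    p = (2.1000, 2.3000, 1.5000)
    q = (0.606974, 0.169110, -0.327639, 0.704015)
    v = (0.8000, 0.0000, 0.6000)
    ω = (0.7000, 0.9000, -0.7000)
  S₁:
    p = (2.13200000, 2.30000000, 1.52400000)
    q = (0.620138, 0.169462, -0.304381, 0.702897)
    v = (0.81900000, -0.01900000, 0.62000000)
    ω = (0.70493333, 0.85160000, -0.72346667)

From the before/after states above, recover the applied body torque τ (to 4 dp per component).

ω₁ − ω₀ = (0.00493333, -0.04840000, -0.02346667)
ω₀×(Iω₀) = (0.0126, 0.0294, 0.0504)
I·α + gyro = (0.0200, -0.1400, -0.0200)

τ = (0.0200, -0.1400, -0.0200)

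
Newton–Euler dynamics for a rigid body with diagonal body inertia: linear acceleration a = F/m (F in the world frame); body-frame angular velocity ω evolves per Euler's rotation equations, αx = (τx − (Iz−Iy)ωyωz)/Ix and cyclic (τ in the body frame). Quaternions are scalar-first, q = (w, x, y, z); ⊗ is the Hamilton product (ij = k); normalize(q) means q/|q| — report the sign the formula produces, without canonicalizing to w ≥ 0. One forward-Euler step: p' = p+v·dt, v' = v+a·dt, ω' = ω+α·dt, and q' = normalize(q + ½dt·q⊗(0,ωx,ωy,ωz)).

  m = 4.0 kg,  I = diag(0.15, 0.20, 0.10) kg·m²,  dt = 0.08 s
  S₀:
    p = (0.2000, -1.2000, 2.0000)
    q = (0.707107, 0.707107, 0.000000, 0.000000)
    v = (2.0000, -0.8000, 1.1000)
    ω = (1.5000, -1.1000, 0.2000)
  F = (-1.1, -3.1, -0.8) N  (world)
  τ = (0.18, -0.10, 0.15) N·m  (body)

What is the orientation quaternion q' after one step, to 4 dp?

q' = (0.6628, 0.7474, -0.0367, -0.0254)

q⊗(0,ω) = (-1.0606605, 1.0606605, -0.9192391, -0.6363963)
q + ½dt·q⊗(0,ω), renormalized = (0.6628, 0.7474, -0.0367, -0.0254)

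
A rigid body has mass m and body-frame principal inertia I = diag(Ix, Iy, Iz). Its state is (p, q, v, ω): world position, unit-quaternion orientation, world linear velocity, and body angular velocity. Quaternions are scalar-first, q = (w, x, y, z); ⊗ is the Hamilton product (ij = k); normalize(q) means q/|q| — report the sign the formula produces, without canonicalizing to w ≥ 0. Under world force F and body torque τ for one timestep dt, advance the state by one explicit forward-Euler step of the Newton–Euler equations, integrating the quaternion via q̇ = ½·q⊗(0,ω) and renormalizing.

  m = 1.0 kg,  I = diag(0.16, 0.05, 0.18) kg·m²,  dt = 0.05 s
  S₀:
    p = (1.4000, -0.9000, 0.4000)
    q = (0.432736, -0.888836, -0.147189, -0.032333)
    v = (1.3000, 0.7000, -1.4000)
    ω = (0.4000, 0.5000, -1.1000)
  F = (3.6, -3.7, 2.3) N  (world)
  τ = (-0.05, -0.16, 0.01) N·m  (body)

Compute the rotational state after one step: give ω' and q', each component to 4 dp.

gyro term ω×Iω = (-0.0715, 0.0088, -0.0220)
(τ − ω×Iω)/I = (0.1344, -3.3760, 0.1778)
ω + α·dt = (0.4067, 0.3312, -1.0911)
Hamilton product q⊗(0,ω) = (0.3935626, 0.3511688, -0.7742848, -0.8615520)
q + ½dt·q⊗(0,ω), renormalized = (0.4424, -0.8796, -0.1665, -0.0538)

ω' = (0.4067, 0.3312, -1.0911)
q' = (0.4424, -0.8796, -0.1665, -0.0538)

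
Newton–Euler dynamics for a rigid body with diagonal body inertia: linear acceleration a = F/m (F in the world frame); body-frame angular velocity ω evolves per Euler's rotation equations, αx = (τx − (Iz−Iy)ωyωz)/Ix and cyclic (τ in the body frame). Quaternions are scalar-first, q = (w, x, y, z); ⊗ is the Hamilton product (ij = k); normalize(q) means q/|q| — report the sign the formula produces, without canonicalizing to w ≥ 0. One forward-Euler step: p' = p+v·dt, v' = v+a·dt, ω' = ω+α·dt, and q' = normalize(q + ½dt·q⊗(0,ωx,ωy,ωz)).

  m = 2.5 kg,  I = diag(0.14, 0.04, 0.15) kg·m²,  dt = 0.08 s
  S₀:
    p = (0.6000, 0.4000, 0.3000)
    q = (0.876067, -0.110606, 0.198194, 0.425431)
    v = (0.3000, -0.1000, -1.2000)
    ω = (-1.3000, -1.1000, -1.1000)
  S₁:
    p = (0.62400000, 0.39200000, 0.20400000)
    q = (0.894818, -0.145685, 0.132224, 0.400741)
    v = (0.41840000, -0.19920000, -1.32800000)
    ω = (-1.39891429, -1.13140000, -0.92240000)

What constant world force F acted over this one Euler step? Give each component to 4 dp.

v₁ − v₀ = (0.11840000, -0.09920000, -0.12800000)
applied force F = (3.7000, -3.1000, -4.0000)

F = (3.7000, -3.1000, -4.0000)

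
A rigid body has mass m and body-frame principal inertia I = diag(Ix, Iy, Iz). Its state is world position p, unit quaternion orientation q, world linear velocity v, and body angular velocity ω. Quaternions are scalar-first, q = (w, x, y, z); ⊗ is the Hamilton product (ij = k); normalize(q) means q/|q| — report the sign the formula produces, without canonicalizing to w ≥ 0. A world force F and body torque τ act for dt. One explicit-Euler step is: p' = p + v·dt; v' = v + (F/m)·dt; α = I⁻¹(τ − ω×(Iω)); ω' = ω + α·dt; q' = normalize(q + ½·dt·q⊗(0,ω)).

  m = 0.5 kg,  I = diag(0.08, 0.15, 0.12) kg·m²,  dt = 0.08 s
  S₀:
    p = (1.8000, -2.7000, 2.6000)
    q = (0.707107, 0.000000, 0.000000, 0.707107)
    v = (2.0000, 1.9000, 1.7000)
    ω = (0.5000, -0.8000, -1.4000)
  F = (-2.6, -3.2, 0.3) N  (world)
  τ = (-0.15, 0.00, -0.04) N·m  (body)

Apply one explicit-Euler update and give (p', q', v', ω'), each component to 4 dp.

ω×(Iω) gyroscopic = (-0.0336, 0.0280, -0.0280)
α = I⁻¹(τ − ω×Iω) = (-1.4550, -0.1867, -0.1000)
ω + α·dt = (0.3836, -0.8149, -1.4080)
Hamilton product q⊗(0,ω) = (0.9899498, 0.9192391, -0.2121321, -0.9899498)
updated quaternion q' = (0.7450, 0.0367, -0.0085, 0.6660)
p' = p + v·dt = (1.9600, -2.5480, 2.7360)
new velocity v' = (1.5840, 1.3880, 1.7480)

p' = (1.9600, -2.5480, 2.7360)
q' = (0.7450, 0.0367, -0.0085, 0.6660)
v' = (1.5840, 1.3880, 1.7480)
ω' = (0.3836, -0.8149, -1.4080)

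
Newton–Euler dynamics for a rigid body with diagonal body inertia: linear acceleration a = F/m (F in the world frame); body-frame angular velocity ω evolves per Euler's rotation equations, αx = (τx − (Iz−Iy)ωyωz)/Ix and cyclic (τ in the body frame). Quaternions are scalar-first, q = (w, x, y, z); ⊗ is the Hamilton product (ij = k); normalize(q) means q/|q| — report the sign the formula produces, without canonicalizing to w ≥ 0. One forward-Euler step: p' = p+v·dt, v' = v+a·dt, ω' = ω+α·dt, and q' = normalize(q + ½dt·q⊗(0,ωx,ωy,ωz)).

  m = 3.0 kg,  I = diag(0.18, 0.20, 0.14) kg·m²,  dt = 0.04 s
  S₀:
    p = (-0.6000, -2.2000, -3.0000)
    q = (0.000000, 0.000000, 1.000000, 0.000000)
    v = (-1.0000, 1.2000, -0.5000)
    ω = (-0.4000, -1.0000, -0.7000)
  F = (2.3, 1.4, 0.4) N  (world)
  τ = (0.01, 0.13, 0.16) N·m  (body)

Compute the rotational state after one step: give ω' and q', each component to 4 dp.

ω' = (-0.3884, -0.9762, -0.6566)
q' = (0.0200, -0.0140, 0.9997, 0.0080)

ω×(Iω) gyroscopic = (-0.0420, 0.0112, 0.0080)
α = I⁻¹(τ − ω×Iω) = (0.2889, 0.5940, 1.0857)
new body rate ω' = (-0.3884, -0.9762, -0.6566)
2q̇ = q⊗(0,ω) = (1.0000000, -0.7000000, 0.0000000, 0.4000000)
q + ½dt·q⊗(0,ω), renormalized = (0.0200, -0.0140, 0.9997, 0.0080)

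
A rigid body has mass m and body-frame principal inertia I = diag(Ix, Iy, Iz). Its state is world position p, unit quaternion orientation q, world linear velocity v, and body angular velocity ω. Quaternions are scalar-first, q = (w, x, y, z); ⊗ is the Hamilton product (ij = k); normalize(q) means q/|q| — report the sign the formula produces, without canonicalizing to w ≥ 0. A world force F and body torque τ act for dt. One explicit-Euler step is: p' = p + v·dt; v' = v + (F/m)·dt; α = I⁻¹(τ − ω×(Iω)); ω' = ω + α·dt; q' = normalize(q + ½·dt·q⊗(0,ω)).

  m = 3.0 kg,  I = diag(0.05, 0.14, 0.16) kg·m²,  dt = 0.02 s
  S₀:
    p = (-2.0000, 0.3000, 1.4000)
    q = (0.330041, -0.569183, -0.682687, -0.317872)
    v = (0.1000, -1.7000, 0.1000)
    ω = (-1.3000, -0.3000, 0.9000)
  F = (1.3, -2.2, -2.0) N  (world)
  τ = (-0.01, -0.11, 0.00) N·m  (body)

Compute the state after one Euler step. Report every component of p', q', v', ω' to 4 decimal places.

p' = (-1.9980, 0.2660, 1.4020)
q' = (0.3234, -0.5805, -0.6743, -0.3220)
v' = (0.1087, -1.7147, 0.0867)
ω' = (-1.3018, -0.3341, 0.8956)

a = F/m = (0.4333, -0.7333, -0.6667)
p' = p + v·dt = (-1.9980, 0.2660, 1.4020)
v + (F/m)dt = (0.1087, -1.7147, 0.0867)
α = I⁻¹(τ − ω×Iω) = (-0.0920, -1.7050, -0.2194)
ω' = ω + α·dt = (-1.3018, -0.3341, 0.8956)
q⊗(0,ω) = (-0.6586592, -1.1388332, 0.8264860, -0.4197013)
q + ½dt·q⊗(0,ω), renormalized = (0.3234, -0.5805, -0.6743, -0.3220)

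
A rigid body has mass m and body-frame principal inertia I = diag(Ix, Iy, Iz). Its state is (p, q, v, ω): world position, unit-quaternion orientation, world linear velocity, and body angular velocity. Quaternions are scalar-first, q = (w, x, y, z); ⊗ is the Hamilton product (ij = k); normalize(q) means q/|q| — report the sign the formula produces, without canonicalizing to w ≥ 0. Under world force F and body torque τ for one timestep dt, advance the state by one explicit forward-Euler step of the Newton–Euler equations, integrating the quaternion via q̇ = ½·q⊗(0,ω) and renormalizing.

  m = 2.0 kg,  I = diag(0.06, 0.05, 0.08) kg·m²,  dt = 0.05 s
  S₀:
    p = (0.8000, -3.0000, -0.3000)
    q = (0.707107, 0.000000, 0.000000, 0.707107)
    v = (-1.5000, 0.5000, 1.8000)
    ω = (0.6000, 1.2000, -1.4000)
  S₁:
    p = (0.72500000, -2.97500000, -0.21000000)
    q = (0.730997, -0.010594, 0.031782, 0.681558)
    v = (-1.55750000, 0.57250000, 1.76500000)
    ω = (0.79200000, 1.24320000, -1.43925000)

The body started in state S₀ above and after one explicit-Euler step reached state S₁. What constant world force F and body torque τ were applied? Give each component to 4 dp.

ω₁ − ω₀ = (0.19200000, 0.04320000, -0.03925000)
τ = I·(Δω/dt) + ω₀×(Iω₀) = (0.1800, 0.0600, -0.0700)
velocity change Δv = (-0.05750000, 0.07250000, -0.03500000)
applied force F = (-2.3000, 2.9000, -1.4000)

F = (-2.3000, 2.9000, -1.4000)
τ = (0.1800, 0.0600, -0.0700)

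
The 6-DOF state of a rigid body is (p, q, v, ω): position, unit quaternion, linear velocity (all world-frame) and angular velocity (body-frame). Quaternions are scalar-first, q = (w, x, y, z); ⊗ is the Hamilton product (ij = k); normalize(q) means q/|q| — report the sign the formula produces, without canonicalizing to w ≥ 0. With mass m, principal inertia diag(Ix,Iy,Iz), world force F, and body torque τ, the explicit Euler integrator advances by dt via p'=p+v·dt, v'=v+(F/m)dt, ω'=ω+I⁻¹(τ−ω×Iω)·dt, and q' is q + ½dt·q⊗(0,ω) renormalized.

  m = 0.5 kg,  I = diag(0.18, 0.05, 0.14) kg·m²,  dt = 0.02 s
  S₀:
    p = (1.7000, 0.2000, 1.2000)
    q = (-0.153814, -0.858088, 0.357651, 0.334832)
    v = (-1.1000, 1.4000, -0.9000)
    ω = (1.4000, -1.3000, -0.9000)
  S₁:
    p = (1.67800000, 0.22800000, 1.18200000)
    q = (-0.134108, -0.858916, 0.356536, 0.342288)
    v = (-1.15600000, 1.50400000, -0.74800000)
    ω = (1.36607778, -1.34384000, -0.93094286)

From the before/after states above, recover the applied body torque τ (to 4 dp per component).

ω₁ − ω₀ = (-0.03392222, -0.04384000, -0.03094286)
precession coupling = (0.1053, -0.0504, 0.2366)
I·α + gyro = (-0.2000, -0.1600, 0.0200)

τ = (-0.2000, -0.1600, 0.0200)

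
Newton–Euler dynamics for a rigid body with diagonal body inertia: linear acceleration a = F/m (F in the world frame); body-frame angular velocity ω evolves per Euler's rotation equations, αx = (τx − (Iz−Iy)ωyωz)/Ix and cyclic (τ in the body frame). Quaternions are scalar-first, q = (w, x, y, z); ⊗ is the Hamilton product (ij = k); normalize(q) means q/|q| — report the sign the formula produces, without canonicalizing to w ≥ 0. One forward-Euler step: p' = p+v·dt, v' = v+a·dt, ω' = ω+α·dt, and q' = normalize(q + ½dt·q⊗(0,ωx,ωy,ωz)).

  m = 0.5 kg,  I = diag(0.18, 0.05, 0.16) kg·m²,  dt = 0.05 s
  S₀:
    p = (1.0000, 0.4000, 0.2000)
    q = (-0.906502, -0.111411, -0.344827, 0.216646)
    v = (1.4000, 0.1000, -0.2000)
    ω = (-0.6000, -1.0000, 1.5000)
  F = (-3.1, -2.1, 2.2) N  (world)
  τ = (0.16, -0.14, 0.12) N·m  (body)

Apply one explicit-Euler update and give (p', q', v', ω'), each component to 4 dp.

p' = (1.0700, 0.4050, 0.1900)
q' = (-0.9239, -0.1052, -0.3209, 0.1801)
v' = (1.0900, -0.1100, 0.0200)
ω' = (-0.5097, -1.1220, 1.5619)

linear accel F/m = (-6.2000, -4.2000, 4.4000)
p + v·dt = (1.0700, 0.4050, 0.1900)
v + (F/m)dt = (1.0900, -0.1100, 0.0200)
precession coupling ω×(Iω) = (-0.1650, -0.0180, -0.0780)
angular accel α = (1.8056, -2.4400, 1.2375)
ω + α·dt = (-0.5097, -1.1220, 1.5619)
q⊗(0,ω) = (-0.7366426, 0.2433067, 0.9436309, -1.4552382)
q' = normalize(q + ½dt·q⊗(0,ω)) = (-0.9239, -0.1052, -0.3209, 0.1801)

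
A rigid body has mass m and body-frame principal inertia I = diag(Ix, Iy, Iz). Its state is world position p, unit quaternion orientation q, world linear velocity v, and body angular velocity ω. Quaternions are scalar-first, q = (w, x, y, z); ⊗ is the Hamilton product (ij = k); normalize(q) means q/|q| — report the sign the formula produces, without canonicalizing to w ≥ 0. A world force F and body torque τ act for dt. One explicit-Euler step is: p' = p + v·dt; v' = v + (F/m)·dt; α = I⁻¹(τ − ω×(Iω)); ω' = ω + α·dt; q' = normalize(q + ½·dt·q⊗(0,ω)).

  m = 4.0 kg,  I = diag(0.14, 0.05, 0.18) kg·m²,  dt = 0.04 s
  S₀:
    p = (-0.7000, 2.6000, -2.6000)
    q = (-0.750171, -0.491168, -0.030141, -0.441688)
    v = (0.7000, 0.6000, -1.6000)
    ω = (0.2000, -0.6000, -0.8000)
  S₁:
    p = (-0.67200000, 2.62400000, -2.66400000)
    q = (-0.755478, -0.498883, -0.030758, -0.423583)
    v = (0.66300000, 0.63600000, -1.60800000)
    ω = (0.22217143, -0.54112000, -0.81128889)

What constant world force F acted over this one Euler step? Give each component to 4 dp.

F = (-3.7000, 3.6000, -0.8000)

Δv = v₁−v₀ = (-0.03700000, 0.03600000, -0.00800000)
m·(v₁−v₀)/dt = (-3.7000, 3.6000, -0.8000)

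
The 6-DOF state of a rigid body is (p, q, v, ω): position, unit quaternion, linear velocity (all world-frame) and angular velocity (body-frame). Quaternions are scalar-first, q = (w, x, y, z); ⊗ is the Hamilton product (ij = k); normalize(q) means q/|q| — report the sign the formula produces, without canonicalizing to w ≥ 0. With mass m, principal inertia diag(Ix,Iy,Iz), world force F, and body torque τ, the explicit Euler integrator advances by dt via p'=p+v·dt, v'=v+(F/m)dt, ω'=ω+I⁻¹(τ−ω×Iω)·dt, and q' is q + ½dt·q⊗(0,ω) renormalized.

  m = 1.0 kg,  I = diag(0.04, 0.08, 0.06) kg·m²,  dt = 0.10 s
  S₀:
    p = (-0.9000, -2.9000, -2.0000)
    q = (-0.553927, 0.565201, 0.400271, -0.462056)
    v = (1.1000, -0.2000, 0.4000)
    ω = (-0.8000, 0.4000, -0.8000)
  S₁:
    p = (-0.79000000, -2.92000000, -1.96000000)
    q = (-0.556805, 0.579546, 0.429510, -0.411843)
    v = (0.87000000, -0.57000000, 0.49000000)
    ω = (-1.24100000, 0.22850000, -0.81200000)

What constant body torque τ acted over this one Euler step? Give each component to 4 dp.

ω₁ − ω₀ = (-0.44100000, -0.17150000, -0.01200000)
τ = I·(Δω/dt) + ω₀×(Iω₀) = (-0.1700, -0.1500, -0.0200)

τ = (-0.1700, -0.1500, -0.0200)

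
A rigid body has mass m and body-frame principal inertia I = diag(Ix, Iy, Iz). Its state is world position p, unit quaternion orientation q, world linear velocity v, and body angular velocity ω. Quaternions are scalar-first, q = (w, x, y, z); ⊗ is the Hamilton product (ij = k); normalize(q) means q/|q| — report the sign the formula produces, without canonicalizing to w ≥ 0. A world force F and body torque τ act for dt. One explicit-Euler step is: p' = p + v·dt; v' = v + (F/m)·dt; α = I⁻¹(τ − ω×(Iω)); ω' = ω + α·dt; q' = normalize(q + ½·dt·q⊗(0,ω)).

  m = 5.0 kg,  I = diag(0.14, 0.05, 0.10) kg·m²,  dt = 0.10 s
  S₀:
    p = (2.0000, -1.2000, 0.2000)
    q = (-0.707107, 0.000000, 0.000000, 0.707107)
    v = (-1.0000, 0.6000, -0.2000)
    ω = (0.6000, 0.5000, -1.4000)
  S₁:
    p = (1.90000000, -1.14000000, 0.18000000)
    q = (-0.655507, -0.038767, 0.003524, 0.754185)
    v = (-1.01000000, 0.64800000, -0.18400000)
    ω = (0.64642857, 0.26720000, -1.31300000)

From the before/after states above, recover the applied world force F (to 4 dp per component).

F = (-0.5000, 2.4000, 0.8000)

velocity change Δv = (-0.01000000, 0.04800000, 0.01600000)
applied force F = (-0.5000, 2.4000, 0.8000)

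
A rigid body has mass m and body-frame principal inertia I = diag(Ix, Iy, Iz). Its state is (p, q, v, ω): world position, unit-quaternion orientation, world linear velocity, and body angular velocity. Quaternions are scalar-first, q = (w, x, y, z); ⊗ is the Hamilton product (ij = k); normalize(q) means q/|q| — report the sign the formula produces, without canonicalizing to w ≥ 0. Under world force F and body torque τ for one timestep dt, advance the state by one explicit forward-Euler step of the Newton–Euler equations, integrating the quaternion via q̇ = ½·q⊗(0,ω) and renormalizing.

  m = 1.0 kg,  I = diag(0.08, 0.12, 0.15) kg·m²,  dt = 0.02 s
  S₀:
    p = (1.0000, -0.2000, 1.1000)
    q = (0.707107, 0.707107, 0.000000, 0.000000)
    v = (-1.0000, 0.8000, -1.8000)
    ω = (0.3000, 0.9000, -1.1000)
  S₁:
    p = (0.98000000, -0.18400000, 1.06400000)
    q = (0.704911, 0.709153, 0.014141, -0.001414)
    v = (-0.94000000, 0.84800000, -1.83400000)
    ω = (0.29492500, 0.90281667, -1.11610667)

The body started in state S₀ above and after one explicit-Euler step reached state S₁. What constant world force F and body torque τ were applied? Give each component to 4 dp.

F = (3.0000, 2.4000, -1.7000)
τ = (-0.0500, 0.0400, -0.1100)

rate change Δω = (-0.00507500, 0.00281667, -0.01610667)
applied torque τ = (-0.0500, 0.0400, -0.1100)
v₁ − v₀ = (0.06000000, 0.04800000, -0.03400000)
m·(v₁−v₀)/dt = (3.0000, 2.4000, -1.7000)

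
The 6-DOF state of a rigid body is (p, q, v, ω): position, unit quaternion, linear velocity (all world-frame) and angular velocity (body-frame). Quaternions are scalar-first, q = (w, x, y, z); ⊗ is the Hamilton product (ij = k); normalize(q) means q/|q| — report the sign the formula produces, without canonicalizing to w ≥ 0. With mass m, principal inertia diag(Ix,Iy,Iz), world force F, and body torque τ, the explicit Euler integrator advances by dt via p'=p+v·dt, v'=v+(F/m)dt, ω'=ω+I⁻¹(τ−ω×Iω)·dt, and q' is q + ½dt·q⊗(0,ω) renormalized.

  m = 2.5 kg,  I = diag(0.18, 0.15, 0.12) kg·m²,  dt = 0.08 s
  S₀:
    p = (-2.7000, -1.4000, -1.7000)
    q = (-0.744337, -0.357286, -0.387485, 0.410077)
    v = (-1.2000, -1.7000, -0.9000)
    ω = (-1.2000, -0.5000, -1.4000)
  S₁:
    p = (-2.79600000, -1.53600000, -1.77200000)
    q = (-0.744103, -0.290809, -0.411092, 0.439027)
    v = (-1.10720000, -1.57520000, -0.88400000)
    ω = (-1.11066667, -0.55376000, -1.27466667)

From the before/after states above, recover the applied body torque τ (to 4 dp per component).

τ = (0.1800, 0.0000, 0.1700)

rate change Δω = (0.08933333, -0.05376000, 0.12533333)
τ = I·(Δω/dt) + ω₀×(Iω₀) = (0.1800, 0.0000, 0.1700)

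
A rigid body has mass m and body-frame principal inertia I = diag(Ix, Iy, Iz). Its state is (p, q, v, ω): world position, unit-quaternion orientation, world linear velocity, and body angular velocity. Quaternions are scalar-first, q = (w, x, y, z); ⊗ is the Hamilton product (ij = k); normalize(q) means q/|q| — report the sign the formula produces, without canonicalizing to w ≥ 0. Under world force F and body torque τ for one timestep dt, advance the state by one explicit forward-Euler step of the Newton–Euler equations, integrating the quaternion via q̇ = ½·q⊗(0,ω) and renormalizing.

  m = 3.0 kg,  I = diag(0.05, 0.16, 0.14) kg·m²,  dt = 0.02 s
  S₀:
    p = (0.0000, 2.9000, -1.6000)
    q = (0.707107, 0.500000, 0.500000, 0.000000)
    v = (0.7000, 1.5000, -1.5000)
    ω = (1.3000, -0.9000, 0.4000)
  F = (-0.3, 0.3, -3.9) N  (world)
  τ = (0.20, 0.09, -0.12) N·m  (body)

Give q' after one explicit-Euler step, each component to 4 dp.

q' = (0.7050, 0.5111, 0.4916, -0.0082)

Hamilton product q⊗(0,ω) = (-0.2000000, 1.1192391, -0.8363963, -0.8171572)
updated quaternion q' = (0.7050, 0.5111, 0.4916, -0.0082)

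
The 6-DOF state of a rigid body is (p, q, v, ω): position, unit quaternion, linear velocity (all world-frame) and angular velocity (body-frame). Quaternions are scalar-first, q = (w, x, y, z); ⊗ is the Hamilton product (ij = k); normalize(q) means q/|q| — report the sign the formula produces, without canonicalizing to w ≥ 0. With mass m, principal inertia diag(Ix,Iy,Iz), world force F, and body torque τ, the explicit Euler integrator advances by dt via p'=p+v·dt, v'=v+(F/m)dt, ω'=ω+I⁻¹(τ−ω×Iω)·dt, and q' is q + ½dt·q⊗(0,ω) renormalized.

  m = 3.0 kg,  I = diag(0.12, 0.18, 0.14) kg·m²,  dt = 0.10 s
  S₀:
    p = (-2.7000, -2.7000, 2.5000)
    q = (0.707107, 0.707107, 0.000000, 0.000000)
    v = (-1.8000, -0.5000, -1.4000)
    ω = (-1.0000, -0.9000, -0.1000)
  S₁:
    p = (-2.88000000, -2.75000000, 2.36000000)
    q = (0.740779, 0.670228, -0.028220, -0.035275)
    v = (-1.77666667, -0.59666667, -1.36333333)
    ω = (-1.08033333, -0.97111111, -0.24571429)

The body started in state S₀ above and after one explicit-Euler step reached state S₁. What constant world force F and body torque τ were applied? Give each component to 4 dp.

F = (0.7000, -2.9000, 1.1000)
τ = (-0.1000, -0.1300, -0.1500)

Δv = v₁−v₀ = (0.02333333, -0.09666667, 0.03666667)
applied force F = (0.7000, -2.9000, 1.1000)
rate change Δω = (-0.08033333, -0.07111111, -0.14571429)
ω₀×(Iω₀) = (-0.0036, -0.0020, 0.0540)
I·α + gyro = (-0.1000, -0.1300, -0.1500)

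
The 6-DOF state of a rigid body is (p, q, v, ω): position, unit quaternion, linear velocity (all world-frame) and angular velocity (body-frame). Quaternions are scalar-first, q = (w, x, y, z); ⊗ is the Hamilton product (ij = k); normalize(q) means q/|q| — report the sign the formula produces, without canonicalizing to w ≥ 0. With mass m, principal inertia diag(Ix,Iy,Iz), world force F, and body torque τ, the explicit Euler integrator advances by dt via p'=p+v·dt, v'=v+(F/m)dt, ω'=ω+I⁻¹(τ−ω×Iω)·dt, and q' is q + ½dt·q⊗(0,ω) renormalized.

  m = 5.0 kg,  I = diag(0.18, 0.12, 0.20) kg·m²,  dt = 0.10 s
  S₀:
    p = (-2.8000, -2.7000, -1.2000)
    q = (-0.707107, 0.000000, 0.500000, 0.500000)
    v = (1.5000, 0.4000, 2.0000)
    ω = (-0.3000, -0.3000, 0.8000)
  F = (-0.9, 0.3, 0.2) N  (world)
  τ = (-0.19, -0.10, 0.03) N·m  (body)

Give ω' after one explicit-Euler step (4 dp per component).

ω×(Iω) gyroscopic = (-0.0192, 0.0048, -0.0054)
α = I⁻¹(τ − ω×Iω) = (-0.9489, -0.8733, 0.1770)
new body rate ω' = (-0.3949, -0.3873, 0.8177)

ω' = (-0.3949, -0.3873, 0.8177)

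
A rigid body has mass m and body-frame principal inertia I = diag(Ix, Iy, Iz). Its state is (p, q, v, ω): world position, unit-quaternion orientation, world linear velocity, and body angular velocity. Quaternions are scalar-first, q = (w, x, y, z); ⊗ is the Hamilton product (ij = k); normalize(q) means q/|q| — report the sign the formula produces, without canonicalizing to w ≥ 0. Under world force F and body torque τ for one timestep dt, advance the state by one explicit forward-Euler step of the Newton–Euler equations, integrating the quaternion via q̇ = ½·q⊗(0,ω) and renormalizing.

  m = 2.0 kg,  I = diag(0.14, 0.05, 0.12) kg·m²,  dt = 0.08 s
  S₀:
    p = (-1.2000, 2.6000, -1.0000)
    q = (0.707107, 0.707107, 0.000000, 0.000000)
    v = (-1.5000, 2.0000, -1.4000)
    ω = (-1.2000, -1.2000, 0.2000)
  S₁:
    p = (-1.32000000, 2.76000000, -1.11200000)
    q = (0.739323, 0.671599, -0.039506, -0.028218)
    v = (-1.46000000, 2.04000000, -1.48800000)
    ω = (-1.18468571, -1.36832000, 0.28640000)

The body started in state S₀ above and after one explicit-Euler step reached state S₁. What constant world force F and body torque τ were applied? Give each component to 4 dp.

F = (1.0000, 1.0000, -2.2000)
τ = (0.0100, -0.1100, 0.0000)

rate change Δω = (0.01531429, -0.16832000, 0.08640000)
I·α + gyro = (0.0100, -0.1100, 0.0000)
Δv = v₁−v₀ = (0.04000000, 0.04000000, -0.08800000)
applied force F = (1.0000, 1.0000, -2.2000)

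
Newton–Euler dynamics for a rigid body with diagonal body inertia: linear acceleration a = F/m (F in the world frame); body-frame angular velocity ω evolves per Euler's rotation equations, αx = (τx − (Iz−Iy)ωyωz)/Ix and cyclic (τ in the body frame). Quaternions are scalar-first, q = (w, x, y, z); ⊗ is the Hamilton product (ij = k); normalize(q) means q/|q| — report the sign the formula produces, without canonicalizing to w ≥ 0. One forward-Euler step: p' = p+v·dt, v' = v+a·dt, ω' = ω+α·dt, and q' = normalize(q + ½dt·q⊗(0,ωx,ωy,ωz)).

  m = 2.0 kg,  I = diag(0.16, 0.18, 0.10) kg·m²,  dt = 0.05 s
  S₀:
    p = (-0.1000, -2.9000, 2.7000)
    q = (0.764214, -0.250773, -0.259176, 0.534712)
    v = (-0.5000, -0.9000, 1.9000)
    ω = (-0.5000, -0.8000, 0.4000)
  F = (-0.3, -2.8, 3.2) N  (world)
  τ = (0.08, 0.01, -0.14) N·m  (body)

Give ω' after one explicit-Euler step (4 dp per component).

precession coupling ω×(Iω) = (0.0256, -0.0120, 0.0080)
α = I⁻¹(τ − ω×Iω) = (0.3400, 0.1222, -1.4800)
ω' = ω + α·dt = (-0.4830, -0.7939, 0.3260)

ω' = (-0.4830, -0.7939, 0.3260)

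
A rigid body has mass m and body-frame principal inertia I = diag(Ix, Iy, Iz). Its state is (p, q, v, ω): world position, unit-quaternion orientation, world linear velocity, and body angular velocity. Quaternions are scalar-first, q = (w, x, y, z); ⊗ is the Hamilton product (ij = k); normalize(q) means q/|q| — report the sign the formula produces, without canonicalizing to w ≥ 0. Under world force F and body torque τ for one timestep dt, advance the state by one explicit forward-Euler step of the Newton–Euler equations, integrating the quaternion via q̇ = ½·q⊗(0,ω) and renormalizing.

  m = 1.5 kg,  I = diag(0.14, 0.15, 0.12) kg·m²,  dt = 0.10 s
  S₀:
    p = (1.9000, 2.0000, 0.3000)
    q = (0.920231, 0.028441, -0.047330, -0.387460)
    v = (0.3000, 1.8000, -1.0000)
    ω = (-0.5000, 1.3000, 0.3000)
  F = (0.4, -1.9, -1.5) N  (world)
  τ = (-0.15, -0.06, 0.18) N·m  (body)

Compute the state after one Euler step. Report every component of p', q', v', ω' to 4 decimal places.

α = I⁻¹(τ − ω×Iω) = (-0.9879, -0.3800, 1.5542)
ω + α·dt = (-0.5988, 1.2620, 0.4554)
Hamilton product q⊗(0,ω) = (0.1919875, 0.0293835, 1.3814980, 0.2893776)
q' = normalize(q + ½dt·q⊗(0,ω)) = (0.9275, 0.0298, 0.0217, -0.3720)
a = F/m = (0.2667, -1.2667, -1.0000)
p' = p + v·dt = (1.9300, 2.1800, 0.2000)
v' = v + a·dt = (0.3267, 1.6733, -1.1000)

p' = (1.9300, 2.1800, 0.2000)
q' = (0.9275, 0.0298, 0.0217, -0.3720)
v' = (0.3267, 1.6733, -1.1000)
ω' = (-0.5988, 1.2620, 0.4554)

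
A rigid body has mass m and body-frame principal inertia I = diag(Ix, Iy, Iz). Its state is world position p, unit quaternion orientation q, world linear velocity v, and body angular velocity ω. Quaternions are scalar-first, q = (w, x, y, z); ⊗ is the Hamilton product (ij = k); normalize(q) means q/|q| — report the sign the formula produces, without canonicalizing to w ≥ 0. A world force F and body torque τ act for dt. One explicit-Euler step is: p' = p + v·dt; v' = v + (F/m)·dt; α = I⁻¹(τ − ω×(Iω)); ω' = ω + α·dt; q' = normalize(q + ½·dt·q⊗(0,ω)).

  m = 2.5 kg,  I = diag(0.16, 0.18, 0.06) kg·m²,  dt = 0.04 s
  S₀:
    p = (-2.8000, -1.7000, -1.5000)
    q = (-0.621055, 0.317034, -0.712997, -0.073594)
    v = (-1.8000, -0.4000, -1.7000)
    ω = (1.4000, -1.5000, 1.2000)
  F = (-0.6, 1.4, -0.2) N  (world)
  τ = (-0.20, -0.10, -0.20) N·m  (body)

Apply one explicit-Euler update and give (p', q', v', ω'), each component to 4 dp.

p' = (-2.8720, -1.7160, -1.5680)
q' = (-0.6488, 0.2800, -0.7032, -0.0780)
v' = (-1.8096, -0.3776, -1.7032)
ω' = (1.2960, -1.5596, 1.0947)

α = I⁻¹(τ − ω×Iω) = (-2.6000, -1.4889, -2.6333)
ω' = ω + α·dt = (1.2960, -1.5596, 1.0947)
Hamilton product q⊗(0,ω) = (-1.4250303, -1.8354644, 0.4481101, -0.2226212)
updated quaternion q' = (-0.6488, 0.2800, -0.7032, -0.0780)
p + v·dt = (-2.8720, -1.7160, -1.5680)
new velocity v' = (-1.8096, -0.3776, -1.7032)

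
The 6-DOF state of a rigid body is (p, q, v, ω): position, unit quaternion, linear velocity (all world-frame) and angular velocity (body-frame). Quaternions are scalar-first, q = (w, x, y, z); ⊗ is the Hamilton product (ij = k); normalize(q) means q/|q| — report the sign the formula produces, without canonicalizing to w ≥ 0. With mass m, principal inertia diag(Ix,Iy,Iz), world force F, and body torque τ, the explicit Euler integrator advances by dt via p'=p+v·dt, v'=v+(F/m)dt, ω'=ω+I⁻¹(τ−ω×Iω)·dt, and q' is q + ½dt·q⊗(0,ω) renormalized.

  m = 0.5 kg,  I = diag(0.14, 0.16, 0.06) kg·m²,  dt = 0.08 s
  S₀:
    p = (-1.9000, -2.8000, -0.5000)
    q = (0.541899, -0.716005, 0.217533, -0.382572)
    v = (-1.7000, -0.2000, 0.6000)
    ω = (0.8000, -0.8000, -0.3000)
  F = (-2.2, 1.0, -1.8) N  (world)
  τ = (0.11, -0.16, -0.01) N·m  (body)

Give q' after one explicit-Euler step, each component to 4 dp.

2q̇ = q⊗(0,ω) = (0.6320588, 0.0622017, -0.9543783, 0.2362079)
updated quaternion q' = (0.5666, -0.7127, 0.1792, -0.3727)

q' = (0.5666, -0.7127, 0.1792, -0.3727)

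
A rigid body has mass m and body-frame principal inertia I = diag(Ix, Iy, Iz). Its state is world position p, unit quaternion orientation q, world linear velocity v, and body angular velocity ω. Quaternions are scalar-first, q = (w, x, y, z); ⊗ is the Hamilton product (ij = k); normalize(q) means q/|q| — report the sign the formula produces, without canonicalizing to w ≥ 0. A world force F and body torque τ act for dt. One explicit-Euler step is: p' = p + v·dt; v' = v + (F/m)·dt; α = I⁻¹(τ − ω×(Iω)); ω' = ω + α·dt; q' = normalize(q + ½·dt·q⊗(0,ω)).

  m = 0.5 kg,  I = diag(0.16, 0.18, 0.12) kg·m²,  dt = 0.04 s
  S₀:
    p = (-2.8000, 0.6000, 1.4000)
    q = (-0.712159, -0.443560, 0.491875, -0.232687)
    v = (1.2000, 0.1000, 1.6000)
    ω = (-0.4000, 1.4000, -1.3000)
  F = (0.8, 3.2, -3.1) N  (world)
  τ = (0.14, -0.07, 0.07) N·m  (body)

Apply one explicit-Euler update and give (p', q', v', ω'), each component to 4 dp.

gyro term ω×Iω = (0.1092, 0.0208, -0.0112)
angular accel α = (0.1925, -0.5044, 0.6767)
ω' = ω + α·dt = (-0.3923, 1.3798, -1.2729)
q⊗(0,ω) = (-1.1685421, -0.0288121, -1.4805758, 0.5015727)
q' = normalize(q + ½dt·q⊗(0,ω)) = (-0.7350, -0.4438, 0.4619, -0.2225)
p + v·dt = (-2.7520, 0.6040, 1.4640)
v' = v + a·dt = (1.2640, 0.3560, 1.3520)

p' = (-2.7520, 0.6040, 1.4640)
q' = (-0.7350, -0.4438, 0.4619, -0.2225)
v' = (1.2640, 0.3560, 1.3520)
ω' = (-0.3923, 1.3798, -1.2729)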